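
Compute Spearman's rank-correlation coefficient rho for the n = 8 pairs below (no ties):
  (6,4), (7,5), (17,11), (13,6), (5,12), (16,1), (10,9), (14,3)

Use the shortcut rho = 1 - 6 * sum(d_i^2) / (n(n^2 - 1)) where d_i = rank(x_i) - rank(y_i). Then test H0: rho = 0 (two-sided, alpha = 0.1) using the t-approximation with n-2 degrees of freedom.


Step 1: Rank x and y separately (midranks; no ties here).
rank(x): 6->2, 7->3, 17->8, 13->5, 5->1, 16->7, 10->4, 14->6
rank(y): 4->3, 5->4, 11->7, 6->5, 12->8, 1->1, 9->6, 3->2
Step 2: d_i = R_x(i) - R_y(i); compute d_i^2.
  (2-3)^2=1, (3-4)^2=1, (8-7)^2=1, (5-5)^2=0, (1-8)^2=49, (7-1)^2=36, (4-6)^2=4, (6-2)^2=16
sum(d^2) = 108.
Step 3: rho = 1 - 6*108 / (8*(8^2 - 1)) = 1 - 648/504 = -0.285714.
Step 4: Under H0, t = rho * sqrt((n-2)/(1-rho^2)) = -0.7303 ~ t(6).
Step 5: Two-sided p-value from the t-distribution with 6 df = 0.492726.
Step 6: alpha = 0.1. fail to reject H0.

rho = -0.2857, p = 0.492726, fail to reject H0 at alpha = 0.1.


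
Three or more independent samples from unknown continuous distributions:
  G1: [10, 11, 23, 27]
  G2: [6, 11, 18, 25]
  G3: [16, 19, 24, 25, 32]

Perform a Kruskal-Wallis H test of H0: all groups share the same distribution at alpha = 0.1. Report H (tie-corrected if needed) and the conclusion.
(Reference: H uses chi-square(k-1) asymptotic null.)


Step 1: Combine all N = 13 observations and assign midranks.
sorted (value, group, rank): (6,G2,1), (10,G1,2), (11,G1,3.5), (11,G2,3.5), (16,G3,5), (18,G2,6), (19,G3,7), (23,G1,8), (24,G3,9), (25,G2,10.5), (25,G3,10.5), (27,G1,12), (32,G3,13)
Step 2: Sum ranks within each group.
R_1 = 25.5 (n_1 = 4)
R_2 = 21 (n_2 = 4)
R_3 = 44.5 (n_3 = 5)
Step 3: H = 12/(N(N+1)) * sum(R_i^2/n_i) - 3(N+1)
     = 12/(13*14) * (25.5^2/4 + 21^2/4 + 44.5^2/5) - 3*14
     = 0.065934 * 668.862 - 42
     = 2.100824.
Step 4: Ties present; correction factor C = 1 - 12/(13^3 - 13) = 0.994505. Corrected H = 2.100824 / 0.994505 = 2.112431.
Step 5: Under H0, H ~ chi^2(2); p-value = 0.347769.
Step 6: alpha = 0.1. fail to reject H0.

H = 2.1124, df = 2, p = 0.347769, fail to reject H0.


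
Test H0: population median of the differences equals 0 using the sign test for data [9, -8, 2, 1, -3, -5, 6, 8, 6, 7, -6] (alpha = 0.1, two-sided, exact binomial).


Step 1: Discard zero differences. Original n = 11; n_eff = number of nonzero differences = 11.
Nonzero differences (with sign): +9, -8, +2, +1, -3, -5, +6, +8, +6, +7, -6
Step 2: Count signs: positive = 7, negative = 4.
Step 3: Under H0: P(positive) = 0.5, so the number of positives S ~ Bin(11, 0.5).
Step 4: Two-sided exact p-value = sum of Bin(11,0.5) probabilities at or below the observed probability = 0.548828.
Step 5: alpha = 0.1. fail to reject H0.

n_eff = 11, pos = 7, neg = 4, p = 0.548828, fail to reject H0.


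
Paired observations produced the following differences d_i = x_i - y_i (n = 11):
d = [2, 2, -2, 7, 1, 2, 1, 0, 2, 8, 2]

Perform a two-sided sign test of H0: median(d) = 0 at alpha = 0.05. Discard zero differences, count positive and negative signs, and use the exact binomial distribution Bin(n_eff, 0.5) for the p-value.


Step 1: Discard zero differences. Original n = 11; n_eff = number of nonzero differences = 10.
Nonzero differences (with sign): +2, +2, -2, +7, +1, +2, +1, +2, +8, +2
Step 2: Count signs: positive = 9, negative = 1.
Step 3: Under H0: P(positive) = 0.5, so the number of positives S ~ Bin(10, 0.5).
Step 4: Two-sided exact p-value = sum of Bin(10,0.5) probabilities at or below the observed probability = 0.021484.
Step 5: alpha = 0.05. reject H0.

n_eff = 10, pos = 9, neg = 1, p = 0.021484, reject H0.


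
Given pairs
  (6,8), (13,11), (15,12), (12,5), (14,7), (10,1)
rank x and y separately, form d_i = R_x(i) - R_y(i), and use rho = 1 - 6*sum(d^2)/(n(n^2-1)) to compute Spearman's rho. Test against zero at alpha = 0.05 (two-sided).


Step 1: Rank x and y separately (midranks; no ties here).
rank(x): 6->1, 13->4, 15->6, 12->3, 14->5, 10->2
rank(y): 8->4, 11->5, 12->6, 5->2, 7->3, 1->1
Step 2: d_i = R_x(i) - R_y(i); compute d_i^2.
  (1-4)^2=9, (4-5)^2=1, (6-6)^2=0, (3-2)^2=1, (5-3)^2=4, (2-1)^2=1
sum(d^2) = 16.
Step 3: rho = 1 - 6*16 / (6*(6^2 - 1)) = 1 - 96/210 = 0.542857.
Step 4: Under H0, t = rho * sqrt((n-2)/(1-rho^2)) = 1.2928 ~ t(4).
Step 5: Two-sided p-value from the t-distribution with 4 df = 0.265703.
Step 6: alpha = 0.05. fail to reject H0.

rho = 0.5429, p = 0.265703, fail to reject H0 at alpha = 0.05.


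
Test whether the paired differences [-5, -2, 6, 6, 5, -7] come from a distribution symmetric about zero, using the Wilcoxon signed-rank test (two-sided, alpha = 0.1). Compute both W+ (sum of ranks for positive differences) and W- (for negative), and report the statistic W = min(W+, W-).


Step 1: Drop any zero differences (none here) and take |d_i|.
|d| = [5, 2, 6, 6, 5, 7]
Step 2: Midrank |d_i| (ties get averaged ranks).
ranks: |5|->2.5, |2|->1, |6|->4.5, |6|->4.5, |5|->2.5, |7|->6
Step 3: Attach original signs; sum ranks with positive sign and with negative sign.
W+ = 4.5 + 4.5 + 2.5 = 11.5
W- = 2.5 + 1 + 6 = 9.5
(Check: W+ + W- = 21 should equal n(n+1)/2 = 21.)
Step 4: Test statistic W = min(W+, W-) = 9.5.
Step 5: Ties in |d|, so use the tie-corrected normal approximation.
        E[W] = n(n+1)/4 = 6*7/4 = 10.5.
        Tie groups: |d|=5 (t=2), |d|=6 (t=2); sum(t^3 - t) = 12.
        Var[W] = n(n+1)(2n+1)/24 - sum(t^3-t)/48 = 546/24 - 12/48 = 22.5.
        z = (W - E[W]) / sqrt(Var[W]) = (9.5 - 10.5) / 4.7434 = -0.2108.
        Two-sided p = 2*Phi(z) = 0.833029.
Step 6: alpha = 0.1. fail to reject H0.

W+ = 11.5, W- = 9.5, W = min = 9.5, p = 0.833029, fail to reject H0.


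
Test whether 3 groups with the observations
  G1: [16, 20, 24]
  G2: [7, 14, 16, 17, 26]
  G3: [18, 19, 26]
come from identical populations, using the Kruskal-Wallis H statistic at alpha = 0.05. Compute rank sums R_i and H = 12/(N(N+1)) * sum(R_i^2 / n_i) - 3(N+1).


Step 1: Combine all N = 11 observations and assign midranks.
sorted (value, group, rank): (7,G2,1), (14,G2,2), (16,G1,3.5), (16,G2,3.5), (17,G2,5), (18,G3,6), (19,G3,7), (20,G1,8), (24,G1,9), (26,G2,10.5), (26,G3,10.5)
Step 2: Sum ranks within each group.
R_1 = 20.5 (n_1 = 3)
R_2 = 22 (n_2 = 5)
R_3 = 23.5 (n_3 = 3)
Step 3: H = 12/(N(N+1)) * sum(R_i^2/n_i) - 3(N+1)
     = 12/(11*12) * (20.5^2/3 + 22^2/5 + 23.5^2/3) - 3*12
     = 0.090909 * 420.967 - 36
     = 2.269697.
Step 4: Ties present; correction factor C = 1 - 12/(11^3 - 11) = 0.990909. Corrected H = 2.269697 / 0.990909 = 2.290520.
Step 5: Under H0, H ~ chi^2(2); p-value = 0.318141.
Step 6: alpha = 0.05. fail to reject H0.

H = 2.2905, df = 2, p = 0.318141, fail to reject H0.


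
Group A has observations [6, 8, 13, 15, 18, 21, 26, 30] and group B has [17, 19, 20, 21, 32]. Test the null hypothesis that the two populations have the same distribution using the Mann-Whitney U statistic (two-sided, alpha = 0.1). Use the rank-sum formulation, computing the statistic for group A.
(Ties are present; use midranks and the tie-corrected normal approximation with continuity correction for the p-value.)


Step 1: Combine and sort all 13 observations; assign midranks.
sorted (value, group): (6,X), (8,X), (13,X), (15,X), (17,Y), (18,X), (19,Y), (20,Y), (21,X), (21,Y), (26,X), (30,X), (32,Y)
ranks: 6->1, 8->2, 13->3, 15->4, 17->5, 18->6, 19->7, 20->8, 21->9.5, 21->9.5, 26->11, 30->12, 32->13
Step 2: Rank sum for X: R1 = 1 + 2 + 3 + 4 + 6 + 9.5 + 11 + 12 = 48.5.
Step 3: U_X = R1 - n1(n1+1)/2 = 48.5 - 8*9/2 = 48.5 - 36 = 12.5.
       U_Y = n1*n2 - U_X = 40 - 12.5 = 27.5.
Step 4: Ties are present, so use the tie-corrected normal approximation (with continuity correction) for the p-value.
Step 5: p-value = 0.304842; compare to alpha = 0.1. fail to reject H0.

U_X = 12.5, p = 0.304842, fail to reject H0 at alpha = 0.1.


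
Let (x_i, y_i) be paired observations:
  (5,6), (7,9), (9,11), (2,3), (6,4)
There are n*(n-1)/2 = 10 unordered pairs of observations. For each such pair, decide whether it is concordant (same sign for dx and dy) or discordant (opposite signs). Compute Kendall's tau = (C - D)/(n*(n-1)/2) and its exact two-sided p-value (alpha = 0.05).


Step 1: Enumerate the 10 unordered pairs (i,j) with i<j and classify each by sign(x_j-x_i) * sign(y_j-y_i).
  (1,2):dx=+2,dy=+3->C; (1,3):dx=+4,dy=+5->C; (1,4):dx=-3,dy=-3->C; (1,5):dx=+1,dy=-2->D
  (2,3):dx=+2,dy=+2->C; (2,4):dx=-5,dy=-6->C; (2,5):dx=-1,dy=-5->C; (3,4):dx=-7,dy=-8->C
  (3,5):dx=-3,dy=-7->C; (4,5):dx=+4,dy=+1->C
Step 2: C = 9, D = 1, total pairs = 10.
Step 3: tau = (C - D)/(n(n-1)/2) = (9 - 1)/10 = 0.800000.
Step 4: Exact two-sided p-value (enumerate n! = 120 permutations of y under H0): p = 0.083333.
Step 5: alpha = 0.05. fail to reject H0.

tau_b = 0.8000 (C=9, D=1), p = 0.083333, fail to reject H0.


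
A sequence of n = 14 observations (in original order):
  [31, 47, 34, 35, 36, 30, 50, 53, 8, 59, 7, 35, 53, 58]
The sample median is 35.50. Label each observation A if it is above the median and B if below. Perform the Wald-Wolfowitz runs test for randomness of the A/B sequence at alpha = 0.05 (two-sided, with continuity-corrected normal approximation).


Step 1: Compute median = 35.50; label A = above, B = below.
Labels in order: BABBABAABABBAA  (n_A = 7, n_B = 7)
Step 2: Count runs R = 10.
Step 3: Under H0 (random ordering), E[R] = 2*n_A*n_B/(n_A+n_B) + 1 = 2*7*7/14 + 1 = 8.0000.
        Var[R] = 2*n_A*n_B*(2*n_A*n_B - n_A - n_B) / ((n_A+n_B)^2 * (n_A+n_B-1)) = 8232/2548 = 3.2308.
        SD[R] = 1.7974.
Step 4: Continuity-corrected z = (R - 0.5 - E[R]) / SD[R] = (10 - 0.5 - 8.0000) / 1.7974 = 0.8345.
Step 5: Two-sided p-value via normal approximation = 2*(1 - Phi(|z|)) = 0.403986.
Step 6: alpha = 0.05. fail to reject H0.

R = 10, z = 0.8345, p = 0.403986, fail to reject H0.


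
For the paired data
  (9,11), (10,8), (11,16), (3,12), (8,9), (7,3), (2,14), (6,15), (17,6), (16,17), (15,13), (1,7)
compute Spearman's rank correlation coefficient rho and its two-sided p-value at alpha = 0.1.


Step 1: Rank x and y separately (midranks; no ties here).
rank(x): 9->7, 10->8, 11->9, 3->3, 8->6, 7->5, 2->2, 6->4, 17->12, 16->11, 15->10, 1->1
rank(y): 11->6, 8->4, 16->11, 12->7, 9->5, 3->1, 14->9, 15->10, 6->2, 17->12, 13->8, 7->3
Step 2: d_i = R_x(i) - R_y(i); compute d_i^2.
  (7-6)^2=1, (8-4)^2=16, (9-11)^2=4, (3-7)^2=16, (6-5)^2=1, (5-1)^2=16, (2-9)^2=49, (4-10)^2=36, (12-2)^2=100, (11-12)^2=1, (10-8)^2=4, (1-3)^2=4
sum(d^2) = 248.
Step 3: rho = 1 - 6*248 / (12*(12^2 - 1)) = 1 - 1488/1716 = 0.132867.
Step 4: Under H0, t = rho * sqrt((n-2)/(1-rho^2)) = 0.4239 ~ t(10).
Step 5: Two-sided p-value from the t-distribution with 10 df = 0.680598.
Step 6: alpha = 0.1. fail to reject H0.

rho = 0.1329, p = 0.680598, fail to reject H0 at alpha = 0.1.


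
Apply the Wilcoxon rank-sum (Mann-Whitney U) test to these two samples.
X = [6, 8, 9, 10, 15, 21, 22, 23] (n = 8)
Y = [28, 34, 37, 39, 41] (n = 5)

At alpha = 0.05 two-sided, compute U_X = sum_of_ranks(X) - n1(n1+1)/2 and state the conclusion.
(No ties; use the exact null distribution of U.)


Step 1: Combine and sort all 13 observations; assign midranks.
sorted (value, group): (6,X), (8,X), (9,X), (10,X), (15,X), (21,X), (22,X), (23,X), (28,Y), (34,Y), (37,Y), (39,Y), (41,Y)
ranks: 6->1, 8->2, 9->3, 10->4, 15->5, 21->6, 22->7, 23->8, 28->9, 34->10, 37->11, 39->12, 41->13
Step 2: Rank sum for X: R1 = 1 + 2 + 3 + 4 + 5 + 6 + 7 + 8 = 36.
Step 3: U_X = R1 - n1(n1+1)/2 = 36 - 8*9/2 = 36 - 36 = 0.
       U_Y = n1*n2 - U_X = 40 - 0 = 40.
Step 4: No ties, so the exact null distribution of U (based on enumerating the C(13,8) = 1287 equally likely rank assignments) gives the two-sided p-value.
Step 5: p-value = 0.001554; compare to alpha = 0.05. reject H0.

U_X = 0, p = 0.001554, reject H0 at alpha = 0.05.


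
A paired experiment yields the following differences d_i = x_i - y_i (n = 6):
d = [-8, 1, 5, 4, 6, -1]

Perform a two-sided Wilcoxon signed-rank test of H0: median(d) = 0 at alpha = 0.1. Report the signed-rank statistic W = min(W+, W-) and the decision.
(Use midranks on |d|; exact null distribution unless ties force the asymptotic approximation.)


Step 1: Drop any zero differences (none here) and take |d_i|.
|d| = [8, 1, 5, 4, 6, 1]
Step 2: Midrank |d_i| (ties get averaged ranks).
ranks: |8|->6, |1|->1.5, |5|->4, |4|->3, |6|->5, |1|->1.5
Step 3: Attach original signs; sum ranks with positive sign and with negative sign.
W+ = 1.5 + 4 + 3 + 5 = 13.5
W- = 6 + 1.5 = 7.5
(Check: W+ + W- = 21 should equal n(n+1)/2 = 21.)
Step 4: Test statistic W = min(W+, W-) = 7.5.
Step 5: Ties in |d|, so use the tie-corrected normal approximation.
        E[W] = n(n+1)/4 = 6*7/4 = 10.5.
        Tie groups: |d|=1 (t=2); sum(t^3 - t) = 6.
        Var[W] = n(n+1)(2n+1)/24 - sum(t^3-t)/48 = 546/24 - 6/48 = 22.625.
        z = (W - E[W]) / sqrt(Var[W]) = (7.5 - 10.5) / 4.7566 = -0.6307.
        Two-sided p = 2*Phi(z) = 0.528233.
Step 6: alpha = 0.1. fail to reject H0.

W+ = 13.5, W- = 7.5, W = min = 7.5, p = 0.528233, fail to reject H0.


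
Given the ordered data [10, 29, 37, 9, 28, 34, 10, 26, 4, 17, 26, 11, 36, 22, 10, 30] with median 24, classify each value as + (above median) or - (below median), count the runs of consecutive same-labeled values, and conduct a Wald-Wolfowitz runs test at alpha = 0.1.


Step 1: Compute median = 24; label A = above, B = below.
Labels in order: BAABAABABBABABBA  (n_A = 8, n_B = 8)
Step 2: Count runs R = 12.
Step 3: Under H0 (random ordering), E[R] = 2*n_A*n_B/(n_A+n_B) + 1 = 2*8*8/16 + 1 = 9.0000.
        Var[R] = 2*n_A*n_B*(2*n_A*n_B - n_A - n_B) / ((n_A+n_B)^2 * (n_A+n_B-1)) = 14336/3840 = 3.7333.
        SD[R] = 1.9322.
Step 4: Continuity-corrected z = (R - 0.5 - E[R]) / SD[R] = (12 - 0.5 - 9.0000) / 1.9322 = 1.2939.
Step 5: Two-sided p-value via normal approximation = 2*(1 - Phi(|z|)) = 0.195709.
Step 6: alpha = 0.1. fail to reject H0.

R = 12, z = 1.2939, p = 0.195709, fail to reject H0.


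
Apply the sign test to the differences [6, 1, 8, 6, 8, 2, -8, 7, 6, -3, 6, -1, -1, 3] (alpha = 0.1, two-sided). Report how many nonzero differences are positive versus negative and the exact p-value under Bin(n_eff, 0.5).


Step 1: Discard zero differences. Original n = 14; n_eff = number of nonzero differences = 14.
Nonzero differences (with sign): +6, +1, +8, +6, +8, +2, -8, +7, +6, -3, +6, -1, -1, +3
Step 2: Count signs: positive = 10, negative = 4.
Step 3: Under H0: P(positive) = 0.5, so the number of positives S ~ Bin(14, 0.5).
Step 4: Two-sided exact p-value = sum of Bin(14,0.5) probabilities at or below the observed probability = 0.179565.
Step 5: alpha = 0.1. fail to reject H0.

n_eff = 14, pos = 10, neg = 4, p = 0.179565, fail to reject H0.


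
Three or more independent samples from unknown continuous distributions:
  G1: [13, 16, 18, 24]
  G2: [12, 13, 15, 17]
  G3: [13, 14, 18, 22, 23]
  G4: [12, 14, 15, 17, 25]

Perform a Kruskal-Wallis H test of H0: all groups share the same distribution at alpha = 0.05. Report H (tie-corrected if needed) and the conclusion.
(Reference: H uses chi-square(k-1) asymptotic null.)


Step 1: Combine all N = 18 observations and assign midranks.
sorted (value, group, rank): (12,G2,1.5), (12,G4,1.5), (13,G1,4), (13,G2,4), (13,G3,4), (14,G3,6.5), (14,G4,6.5), (15,G2,8.5), (15,G4,8.5), (16,G1,10), (17,G2,11.5), (17,G4,11.5), (18,G1,13.5), (18,G3,13.5), (22,G3,15), (23,G3,16), (24,G1,17), (25,G4,18)
Step 2: Sum ranks within each group.
R_1 = 44.5 (n_1 = 4)
R_2 = 25.5 (n_2 = 4)
R_3 = 55 (n_3 = 5)
R_4 = 46 (n_4 = 5)
Step 3: H = 12/(N(N+1)) * sum(R_i^2/n_i) - 3(N+1)
     = 12/(18*19) * (44.5^2/4 + 25.5^2/4 + 55^2/5 + 46^2/5) - 3*19
     = 0.035088 * 1685.83 - 57
     = 2.151754.
Step 4: Ties present; correction factor C = 1 - 54/(18^3 - 18) = 0.990712. Corrected H = 2.151754 / 0.990712 = 2.171927.
Step 5: Under H0, H ~ chi^2(3); p-value = 0.537499.
Step 6: alpha = 0.05. fail to reject H0.

H = 2.1719, df = 3, p = 0.537499, fail to reject H0.


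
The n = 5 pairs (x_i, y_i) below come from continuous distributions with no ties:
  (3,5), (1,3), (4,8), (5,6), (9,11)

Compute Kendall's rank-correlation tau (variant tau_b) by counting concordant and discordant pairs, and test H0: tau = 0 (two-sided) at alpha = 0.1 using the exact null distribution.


Step 1: Enumerate the 10 unordered pairs (i,j) with i<j and classify each by sign(x_j-x_i) * sign(y_j-y_i).
  (1,2):dx=-2,dy=-2->C; (1,3):dx=+1,dy=+3->C; (1,4):dx=+2,dy=+1->C; (1,5):dx=+6,dy=+6->C
  (2,3):dx=+3,dy=+5->C; (2,4):dx=+4,dy=+3->C; (2,5):dx=+8,dy=+8->C; (3,4):dx=+1,dy=-2->D
  (3,5):dx=+5,dy=+3->C; (4,5):dx=+4,dy=+5->C
Step 2: C = 9, D = 1, total pairs = 10.
Step 3: tau = (C - D)/(n(n-1)/2) = (9 - 1)/10 = 0.800000.
Step 4: Exact two-sided p-value (enumerate n! = 120 permutations of y under H0): p = 0.083333.
Step 5: alpha = 0.1. reject H0.

tau_b = 0.8000 (C=9, D=1), p = 0.083333, reject H0.


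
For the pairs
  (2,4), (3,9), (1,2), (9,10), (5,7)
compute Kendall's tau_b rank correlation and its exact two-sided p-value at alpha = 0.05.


Step 1: Enumerate the 10 unordered pairs (i,j) with i<j and classify each by sign(x_j-x_i) * sign(y_j-y_i).
  (1,2):dx=+1,dy=+5->C; (1,3):dx=-1,dy=-2->C; (1,4):dx=+7,dy=+6->C; (1,5):dx=+3,dy=+3->C
  (2,3):dx=-2,dy=-7->C; (2,4):dx=+6,dy=+1->C; (2,5):dx=+2,dy=-2->D; (3,4):dx=+8,dy=+8->C
  (3,5):dx=+4,dy=+5->C; (4,5):dx=-4,dy=-3->C
Step 2: C = 9, D = 1, total pairs = 10.
Step 3: tau = (C - D)/(n(n-1)/2) = (9 - 1)/10 = 0.800000.
Step 4: Exact two-sided p-value (enumerate n! = 120 permutations of y under H0): p = 0.083333.
Step 5: alpha = 0.05. fail to reject H0.

tau_b = 0.8000 (C=9, D=1), p = 0.083333, fail to reject H0.


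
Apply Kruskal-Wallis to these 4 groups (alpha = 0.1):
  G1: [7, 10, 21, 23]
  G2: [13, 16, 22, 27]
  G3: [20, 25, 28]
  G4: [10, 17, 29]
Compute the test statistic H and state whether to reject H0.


Step 1: Combine all N = 14 observations and assign midranks.
sorted (value, group, rank): (7,G1,1), (10,G1,2.5), (10,G4,2.5), (13,G2,4), (16,G2,5), (17,G4,6), (20,G3,7), (21,G1,8), (22,G2,9), (23,G1,10), (25,G3,11), (27,G2,12), (28,G3,13), (29,G4,14)
Step 2: Sum ranks within each group.
R_1 = 21.5 (n_1 = 4)
R_2 = 30 (n_2 = 4)
R_3 = 31 (n_3 = 3)
R_4 = 22.5 (n_4 = 3)
Step 3: H = 12/(N(N+1)) * sum(R_i^2/n_i) - 3(N+1)
     = 12/(14*15) * (21.5^2/4 + 30^2/4 + 31^2/3 + 22.5^2/3) - 3*15
     = 0.057143 * 829.646 - 45
     = 2.408333.
Step 4: Ties present; correction factor C = 1 - 6/(14^3 - 14) = 0.997802. Corrected H = 2.408333 / 0.997802 = 2.413638.
Step 5: Under H0, H ~ chi^2(3); p-value = 0.491101.
Step 6: alpha = 0.1. fail to reject H0.

H = 2.4136, df = 3, p = 0.491101, fail to reject H0.


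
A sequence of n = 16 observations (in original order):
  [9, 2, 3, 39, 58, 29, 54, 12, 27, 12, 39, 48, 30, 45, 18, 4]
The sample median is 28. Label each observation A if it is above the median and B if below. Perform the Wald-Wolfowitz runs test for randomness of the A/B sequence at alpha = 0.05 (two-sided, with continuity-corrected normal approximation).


Step 1: Compute median = 28; label A = above, B = below.
Labels in order: BBBAAAABBBAAAABB  (n_A = 8, n_B = 8)
Step 2: Count runs R = 5.
Step 3: Under H0 (random ordering), E[R] = 2*n_A*n_B/(n_A+n_B) + 1 = 2*8*8/16 + 1 = 9.0000.
        Var[R] = 2*n_A*n_B*(2*n_A*n_B - n_A - n_B) / ((n_A+n_B)^2 * (n_A+n_B-1)) = 14336/3840 = 3.7333.
        SD[R] = 1.9322.
Step 4: Continuity-corrected z = (R + 0.5 - E[R]) / SD[R] = (5 + 0.5 - 9.0000) / 1.9322 = -1.8114.
Step 5: Two-sided p-value via normal approximation = 2*(1 - Phi(|z|)) = 0.070076.
Step 6: alpha = 0.05. fail to reject H0.

R = 5, z = -1.8114, p = 0.070076, fail to reject H0.


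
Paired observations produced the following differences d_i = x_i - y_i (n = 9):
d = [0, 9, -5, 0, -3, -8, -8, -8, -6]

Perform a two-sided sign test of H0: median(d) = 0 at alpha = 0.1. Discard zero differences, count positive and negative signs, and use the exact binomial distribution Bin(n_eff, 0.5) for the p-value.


Step 1: Discard zero differences. Original n = 9; n_eff = number of nonzero differences = 7.
Nonzero differences (with sign): +9, -5, -3, -8, -8, -8, -6
Step 2: Count signs: positive = 1, negative = 6.
Step 3: Under H0: P(positive) = 0.5, so the number of positives S ~ Bin(7, 0.5).
Step 4: Two-sided exact p-value = sum of Bin(7,0.5) probabilities at or below the observed probability = 0.125000.
Step 5: alpha = 0.1. fail to reject H0.

n_eff = 7, pos = 1, neg = 6, p = 0.125000, fail to reject H0.


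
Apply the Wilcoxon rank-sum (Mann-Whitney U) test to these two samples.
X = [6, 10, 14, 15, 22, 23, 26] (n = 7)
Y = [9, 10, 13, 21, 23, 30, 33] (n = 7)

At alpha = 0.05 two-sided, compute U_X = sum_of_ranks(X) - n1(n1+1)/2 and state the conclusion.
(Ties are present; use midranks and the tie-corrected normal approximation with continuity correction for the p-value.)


Step 1: Combine and sort all 14 observations; assign midranks.
sorted (value, group): (6,X), (9,Y), (10,X), (10,Y), (13,Y), (14,X), (15,X), (21,Y), (22,X), (23,X), (23,Y), (26,X), (30,Y), (33,Y)
ranks: 6->1, 9->2, 10->3.5, 10->3.5, 13->5, 14->6, 15->7, 21->8, 22->9, 23->10.5, 23->10.5, 26->12, 30->13, 33->14
Step 2: Rank sum for X: R1 = 1 + 3.5 + 6 + 7 + 9 + 10.5 + 12 = 49.
Step 3: U_X = R1 - n1(n1+1)/2 = 49 - 7*8/2 = 49 - 28 = 21.
       U_Y = n1*n2 - U_X = 49 - 21 = 28.
Step 4: Ties are present, so use the tie-corrected normal approximation (with continuity correction) for the p-value.
Step 5: p-value = 0.700852; compare to alpha = 0.05. fail to reject H0.

U_X = 21, p = 0.700852, fail to reject H0 at alpha = 0.05.


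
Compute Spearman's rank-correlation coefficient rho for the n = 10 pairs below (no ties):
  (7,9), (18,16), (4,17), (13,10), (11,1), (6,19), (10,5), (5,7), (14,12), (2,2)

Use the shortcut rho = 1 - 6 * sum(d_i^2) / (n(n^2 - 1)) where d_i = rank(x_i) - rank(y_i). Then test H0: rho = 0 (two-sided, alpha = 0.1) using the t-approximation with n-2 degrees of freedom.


Step 1: Rank x and y separately (midranks; no ties here).
rank(x): 7->5, 18->10, 4->2, 13->8, 11->7, 6->4, 10->6, 5->3, 14->9, 2->1
rank(y): 9->5, 16->8, 17->9, 10->6, 1->1, 19->10, 5->3, 7->4, 12->7, 2->2
Step 2: d_i = R_x(i) - R_y(i); compute d_i^2.
  (5-5)^2=0, (10-8)^2=4, (2-9)^2=49, (8-6)^2=4, (7-1)^2=36, (4-10)^2=36, (6-3)^2=9, (3-4)^2=1, (9-7)^2=4, (1-2)^2=1
sum(d^2) = 144.
Step 3: rho = 1 - 6*144 / (10*(10^2 - 1)) = 1 - 864/990 = 0.127273.
Step 4: Under H0, t = rho * sqrt((n-2)/(1-rho^2)) = 0.3629 ~ t(8).
Step 5: Two-sided p-value from the t-distribution with 8 df = 0.726057.
Step 6: alpha = 0.1. fail to reject H0.

rho = 0.1273, p = 0.726057, fail to reject H0 at alpha = 0.1.


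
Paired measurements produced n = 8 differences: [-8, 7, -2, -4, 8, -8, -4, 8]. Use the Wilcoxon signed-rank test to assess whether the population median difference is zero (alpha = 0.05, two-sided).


Step 1: Drop any zero differences (none here) and take |d_i|.
|d| = [8, 7, 2, 4, 8, 8, 4, 8]
Step 2: Midrank |d_i| (ties get averaged ranks).
ranks: |8|->6.5, |7|->4, |2|->1, |4|->2.5, |8|->6.5, |8|->6.5, |4|->2.5, |8|->6.5
Step 3: Attach original signs; sum ranks with positive sign and with negative sign.
W+ = 4 + 6.5 + 6.5 = 17
W- = 6.5 + 1 + 2.5 + 6.5 + 2.5 = 19
(Check: W+ + W- = 36 should equal n(n+1)/2 = 36.)
Step 4: Test statistic W = min(W+, W-) = 17.
Step 5: Ties in |d|, so use the tie-corrected normal approximation.
        E[W] = n(n+1)/4 = 8*9/4 = 18.
        Tie groups: |d|=4 (t=2), |d|=8 (t=4); sum(t^3 - t) = 66.
        Var[W] = n(n+1)(2n+1)/24 - sum(t^3-t)/48 = 1224/24 - 66/48 = 49.625.
        z = (W - E[W]) / sqrt(Var[W]) = (17 - 18) / 7.0445 = -0.1420.
        Two-sided p = 2*Phi(z) = 0.887116.
Step 6: alpha = 0.05. fail to reject H0.

W+ = 17, W- = 19, W = min = 17, p = 0.887116, fail to reject H0.


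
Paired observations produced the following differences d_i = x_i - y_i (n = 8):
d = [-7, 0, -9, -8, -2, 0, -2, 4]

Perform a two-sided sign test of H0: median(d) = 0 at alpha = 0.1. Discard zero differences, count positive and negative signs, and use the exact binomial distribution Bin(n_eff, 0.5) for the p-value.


Step 1: Discard zero differences. Original n = 8; n_eff = number of nonzero differences = 6.
Nonzero differences (with sign): -7, -9, -8, -2, -2, +4
Step 2: Count signs: positive = 1, negative = 5.
Step 3: Under H0: P(positive) = 0.5, so the number of positives S ~ Bin(6, 0.5).
Step 4: Two-sided exact p-value = sum of Bin(6,0.5) probabilities at or below the observed probability = 0.218750.
Step 5: alpha = 0.1. fail to reject H0.

n_eff = 6, pos = 1, neg = 5, p = 0.218750, fail to reject H0.


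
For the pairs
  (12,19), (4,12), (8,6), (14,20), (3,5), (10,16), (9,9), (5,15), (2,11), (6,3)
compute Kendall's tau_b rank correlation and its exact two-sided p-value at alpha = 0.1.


Step 1: Enumerate the 45 unordered pairs (i,j) with i<j and classify each by sign(x_j-x_i) * sign(y_j-y_i).
  (1,2):dx=-8,dy=-7->C; (1,3):dx=-4,dy=-13->C; (1,4):dx=+2,dy=+1->C; (1,5):dx=-9,dy=-14->C
  (1,6):dx=-2,dy=-3->C; (1,7):dx=-3,dy=-10->C; (1,8):dx=-7,dy=-4->C; (1,9):dx=-10,dy=-8->C
  (1,10):dx=-6,dy=-16->C; (2,3):dx=+4,dy=-6->D; (2,4):dx=+10,dy=+8->C; (2,5):dx=-1,dy=-7->C
  (2,6):dx=+6,dy=+4->C; (2,7):dx=+5,dy=-3->D; (2,8):dx=+1,dy=+3->C; (2,9):dx=-2,dy=-1->C
  (2,10):dx=+2,dy=-9->D; (3,4):dx=+6,dy=+14->C; (3,5):dx=-5,dy=-1->C; (3,6):dx=+2,dy=+10->C
  (3,7):dx=+1,dy=+3->C; (3,8):dx=-3,dy=+9->D; (3,9):dx=-6,dy=+5->D; (3,10):dx=-2,dy=-3->C
  (4,5):dx=-11,dy=-15->C; (4,6):dx=-4,dy=-4->C; (4,7):dx=-5,dy=-11->C; (4,8):dx=-9,dy=-5->C
  (4,9):dx=-12,dy=-9->C; (4,10):dx=-8,dy=-17->C; (5,6):dx=+7,dy=+11->C; (5,7):dx=+6,dy=+4->C
  (5,8):dx=+2,dy=+10->C; (5,9):dx=-1,dy=+6->D; (5,10):dx=+3,dy=-2->D; (6,7):dx=-1,dy=-7->C
  (6,8):dx=-5,dy=-1->C; (6,9):dx=-8,dy=-5->C; (6,10):dx=-4,dy=-13->C; (7,8):dx=-4,dy=+6->D
  (7,9):dx=-7,dy=+2->D; (7,10):dx=-3,dy=-6->C; (8,9):dx=-3,dy=-4->C; (8,10):dx=+1,dy=-12->D
  (9,10):dx=+4,dy=-8->D
Step 2: C = 34, D = 11, total pairs = 45.
Step 3: tau = (C - D)/(n(n-1)/2) = (34 - 11)/45 = 0.511111.
Step 4: Exact two-sided p-value (enumerate n! = 3628800 permutations of y under H0): p = 0.046623.
Step 5: alpha = 0.1. reject H0.

tau_b = 0.5111 (C=34, D=11), p = 0.046623, reject H0.


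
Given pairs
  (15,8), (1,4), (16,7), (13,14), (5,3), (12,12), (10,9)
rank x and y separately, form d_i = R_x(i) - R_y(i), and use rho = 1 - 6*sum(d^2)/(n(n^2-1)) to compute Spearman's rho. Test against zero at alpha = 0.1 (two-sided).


Step 1: Rank x and y separately (midranks; no ties here).
rank(x): 15->6, 1->1, 16->7, 13->5, 5->2, 12->4, 10->3
rank(y): 8->4, 4->2, 7->3, 14->7, 3->1, 12->6, 9->5
Step 2: d_i = R_x(i) - R_y(i); compute d_i^2.
  (6-4)^2=4, (1-2)^2=1, (7-3)^2=16, (5-7)^2=4, (2-1)^2=1, (4-6)^2=4, (3-5)^2=4
sum(d^2) = 34.
Step 3: rho = 1 - 6*34 / (7*(7^2 - 1)) = 1 - 204/336 = 0.392857.
Step 4: Under H0, t = rho * sqrt((n-2)/(1-rho^2)) = 0.9553 ~ t(5).
Step 5: Two-sided p-value from the t-distribution with 5 df = 0.383317.
Step 6: alpha = 0.1. fail to reject H0.

rho = 0.3929, p = 0.383317, fail to reject H0 at alpha = 0.1.


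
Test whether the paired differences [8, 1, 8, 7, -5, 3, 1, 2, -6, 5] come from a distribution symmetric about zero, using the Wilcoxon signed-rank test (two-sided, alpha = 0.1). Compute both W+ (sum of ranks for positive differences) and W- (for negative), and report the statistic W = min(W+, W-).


Step 1: Drop any zero differences (none here) and take |d_i|.
|d| = [8, 1, 8, 7, 5, 3, 1, 2, 6, 5]
Step 2: Midrank |d_i| (ties get averaged ranks).
ranks: |8|->9.5, |1|->1.5, |8|->9.5, |7|->8, |5|->5.5, |3|->4, |1|->1.5, |2|->3, |6|->7, |5|->5.5
Step 3: Attach original signs; sum ranks with positive sign and with negative sign.
W+ = 9.5 + 1.5 + 9.5 + 8 + 4 + 1.5 + 3 + 5.5 = 42.5
W- = 5.5 + 7 = 12.5
(Check: W+ + W- = 55 should equal n(n+1)/2 = 55.)
Step 4: Test statistic W = min(W+, W-) = 12.5.
Step 5: Ties in |d|, so use the tie-corrected normal approximation.
        E[W] = n(n+1)/4 = 10*11/4 = 27.5.
        Tie groups: |d|=1 (t=2), |d|=5 (t=2), |d|=8 (t=2); sum(t^3 - t) = 18.
        Var[W] = n(n+1)(2n+1)/24 - sum(t^3-t)/48 = 2310/24 - 18/48 = 95.875.
        z = (W - E[W]) / sqrt(Var[W]) = (12.5 - 27.5) / 9.7916 = -1.5319.
        Two-sided p = 2*Phi(z) = 0.125540.
Step 6: alpha = 0.1. fail to reject H0.

W+ = 42.5, W- = 12.5, W = min = 12.5, p = 0.125540, fail to reject H0.


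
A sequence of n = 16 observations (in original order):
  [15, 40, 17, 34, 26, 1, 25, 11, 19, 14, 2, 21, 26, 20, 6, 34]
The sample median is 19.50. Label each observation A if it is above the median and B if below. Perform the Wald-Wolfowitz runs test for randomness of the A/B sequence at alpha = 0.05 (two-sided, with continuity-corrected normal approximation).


Step 1: Compute median = 19.50; label A = above, B = below.
Labels in order: BABAABABBBBAAABA  (n_A = 8, n_B = 8)
Step 2: Count runs R = 10.
Step 3: Under H0 (random ordering), E[R] = 2*n_A*n_B/(n_A+n_B) + 1 = 2*8*8/16 + 1 = 9.0000.
        Var[R] = 2*n_A*n_B*(2*n_A*n_B - n_A - n_B) / ((n_A+n_B)^2 * (n_A+n_B-1)) = 14336/3840 = 3.7333.
        SD[R] = 1.9322.
Step 4: Continuity-corrected z = (R - 0.5 - E[R]) / SD[R] = (10 - 0.5 - 9.0000) / 1.9322 = 0.2588.
Step 5: Two-sided p-value via normal approximation = 2*(1 - Phi(|z|)) = 0.795809.
Step 6: alpha = 0.05. fail to reject H0.

R = 10, z = 0.2588, p = 0.795809, fail to reject H0.


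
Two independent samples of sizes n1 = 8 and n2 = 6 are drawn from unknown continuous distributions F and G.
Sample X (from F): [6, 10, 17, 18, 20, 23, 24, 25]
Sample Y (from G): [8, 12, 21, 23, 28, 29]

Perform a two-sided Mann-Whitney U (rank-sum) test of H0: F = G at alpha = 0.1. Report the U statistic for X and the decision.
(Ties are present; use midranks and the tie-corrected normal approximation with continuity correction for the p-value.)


Step 1: Combine and sort all 14 observations; assign midranks.
sorted (value, group): (6,X), (8,Y), (10,X), (12,Y), (17,X), (18,X), (20,X), (21,Y), (23,X), (23,Y), (24,X), (25,X), (28,Y), (29,Y)
ranks: 6->1, 8->2, 10->3, 12->4, 17->5, 18->6, 20->7, 21->8, 23->9.5, 23->9.5, 24->11, 25->12, 28->13, 29->14
Step 2: Rank sum for X: R1 = 1 + 3 + 5 + 6 + 7 + 9.5 + 11 + 12 = 54.5.
Step 3: U_X = R1 - n1(n1+1)/2 = 54.5 - 8*9/2 = 54.5 - 36 = 18.5.
       U_Y = n1*n2 - U_X = 48 - 18.5 = 29.5.
Step 4: Ties are present, so use the tie-corrected normal approximation (with continuity correction) for the p-value.
Step 5: p-value = 0.518145; compare to alpha = 0.1. fail to reject H0.

U_X = 18.5, p = 0.518145, fail to reject H0 at alpha = 0.1.


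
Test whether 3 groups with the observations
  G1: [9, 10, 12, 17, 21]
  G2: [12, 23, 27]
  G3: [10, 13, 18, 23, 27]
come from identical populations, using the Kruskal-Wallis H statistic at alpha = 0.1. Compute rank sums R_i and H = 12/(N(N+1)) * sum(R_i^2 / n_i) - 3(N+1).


Step 1: Combine all N = 13 observations and assign midranks.
sorted (value, group, rank): (9,G1,1), (10,G1,2.5), (10,G3,2.5), (12,G1,4.5), (12,G2,4.5), (13,G3,6), (17,G1,7), (18,G3,8), (21,G1,9), (23,G2,10.5), (23,G3,10.5), (27,G2,12.5), (27,G3,12.5)
Step 2: Sum ranks within each group.
R_1 = 24 (n_1 = 5)
R_2 = 27.5 (n_2 = 3)
R_3 = 39.5 (n_3 = 5)
Step 3: H = 12/(N(N+1)) * sum(R_i^2/n_i) - 3(N+1)
     = 12/(13*14) * (24^2/5 + 27.5^2/3 + 39.5^2/5) - 3*14
     = 0.065934 * 679.333 - 42
     = 2.791209.
Step 4: Ties present; correction factor C = 1 - 24/(13^3 - 13) = 0.989011. Corrected H = 2.791209 / 0.989011 = 2.822222.
Step 5: Under H0, H ~ chi^2(2); p-value = 0.243872.
Step 6: alpha = 0.1. fail to reject H0.

H = 2.8222, df = 2, p = 0.243872, fail to reject H0.


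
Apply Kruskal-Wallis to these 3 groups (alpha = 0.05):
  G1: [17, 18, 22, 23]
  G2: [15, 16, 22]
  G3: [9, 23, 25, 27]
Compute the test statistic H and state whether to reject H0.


Step 1: Combine all N = 11 observations and assign midranks.
sorted (value, group, rank): (9,G3,1), (15,G2,2), (16,G2,3), (17,G1,4), (18,G1,5), (22,G1,6.5), (22,G2,6.5), (23,G1,8.5), (23,G3,8.5), (25,G3,10), (27,G3,11)
Step 2: Sum ranks within each group.
R_1 = 24 (n_1 = 4)
R_2 = 11.5 (n_2 = 3)
R_3 = 30.5 (n_3 = 4)
Step 3: H = 12/(N(N+1)) * sum(R_i^2/n_i) - 3(N+1)
     = 12/(11*12) * (24^2/4 + 11.5^2/3 + 30.5^2/4) - 3*12
     = 0.090909 * 420.646 - 36
     = 2.240530.
Step 4: Ties present; correction factor C = 1 - 12/(11^3 - 11) = 0.990909. Corrected H = 2.240530 / 0.990909 = 2.261086.
Step 5: Under H0, H ~ chi^2(2); p-value = 0.322858.
Step 6: alpha = 0.05. fail to reject H0.

H = 2.2611, df = 2, p = 0.322858, fail to reject H0.


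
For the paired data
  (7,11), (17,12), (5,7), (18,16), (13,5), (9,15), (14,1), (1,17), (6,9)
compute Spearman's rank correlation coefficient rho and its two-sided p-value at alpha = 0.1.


Step 1: Rank x and y separately (midranks; no ties here).
rank(x): 7->4, 17->8, 5->2, 18->9, 13->6, 9->5, 14->7, 1->1, 6->3
rank(y): 11->5, 12->6, 7->3, 16->8, 5->2, 15->7, 1->1, 17->9, 9->4
Step 2: d_i = R_x(i) - R_y(i); compute d_i^2.
  (4-5)^2=1, (8-6)^2=4, (2-3)^2=1, (9-8)^2=1, (6-2)^2=16, (5-7)^2=4, (7-1)^2=36, (1-9)^2=64, (3-4)^2=1
sum(d^2) = 128.
Step 3: rho = 1 - 6*128 / (9*(9^2 - 1)) = 1 - 768/720 = -0.066667.
Step 4: Under H0, t = rho * sqrt((n-2)/(1-rho^2)) = -0.1768 ~ t(7).
Step 5: Two-sided p-value from the t-distribution with 7 df = 0.864690.
Step 6: alpha = 0.1. fail to reject H0.

rho = -0.0667, p = 0.864690, fail to reject H0 at alpha = 0.1.


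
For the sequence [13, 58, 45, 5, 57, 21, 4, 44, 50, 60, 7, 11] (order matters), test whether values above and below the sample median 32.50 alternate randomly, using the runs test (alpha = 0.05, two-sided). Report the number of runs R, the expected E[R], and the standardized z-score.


Step 1: Compute median = 32.50; label A = above, B = below.
Labels in order: BAABABBAAABB  (n_A = 6, n_B = 6)
Step 2: Count runs R = 7.
Step 3: Under H0 (random ordering), E[R] = 2*n_A*n_B/(n_A+n_B) + 1 = 2*6*6/12 + 1 = 7.0000.
        Var[R] = 2*n_A*n_B*(2*n_A*n_B - n_A - n_B) / ((n_A+n_B)^2 * (n_A+n_B-1)) = 4320/1584 = 2.7273.
        SD[R] = 1.6514.
Step 4: R = E[R], so z = 0 with no continuity correction.
Step 5: Two-sided p-value via normal approximation = 2*(1 - Phi(|z|)) = 1.000000.
Step 6: alpha = 0.05. fail to reject H0.

R = 7, z = 0.0000, p = 1.000000, fail to reject H0.


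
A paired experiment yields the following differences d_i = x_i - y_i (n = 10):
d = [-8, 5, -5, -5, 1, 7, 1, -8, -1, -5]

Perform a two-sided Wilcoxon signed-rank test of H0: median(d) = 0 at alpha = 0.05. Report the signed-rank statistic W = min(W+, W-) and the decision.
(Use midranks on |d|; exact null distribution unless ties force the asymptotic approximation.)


Step 1: Drop any zero differences (none here) and take |d_i|.
|d| = [8, 5, 5, 5, 1, 7, 1, 8, 1, 5]
Step 2: Midrank |d_i| (ties get averaged ranks).
ranks: |8|->9.5, |5|->5.5, |5|->5.5, |5|->5.5, |1|->2, |7|->8, |1|->2, |8|->9.5, |1|->2, |5|->5.5
Step 3: Attach original signs; sum ranks with positive sign and with negative sign.
W+ = 5.5 + 2 + 8 + 2 = 17.5
W- = 9.5 + 5.5 + 5.5 + 9.5 + 2 + 5.5 = 37.5
(Check: W+ + W- = 55 should equal n(n+1)/2 = 55.)
Step 4: Test statistic W = min(W+, W-) = 17.5.
Step 5: Ties in |d|, so use the tie-corrected normal approximation.
        E[W] = n(n+1)/4 = 10*11/4 = 27.5.
        Tie groups: |d|=1 (t=3), |d|=5 (t=4), |d|=8 (t=2); sum(t^3 - t) = 90.
        Var[W] = n(n+1)(2n+1)/24 - sum(t^3-t)/48 = 2310/24 - 90/48 = 94.375.
        z = (W - E[W]) / sqrt(Var[W]) = (17.5 - 27.5) / 9.7147 = -1.0294.
        Two-sided p = 2*Phi(z) = 0.303306.
Step 6: alpha = 0.05. fail to reject H0.

W+ = 17.5, W- = 37.5, W = min = 17.5, p = 0.303306, fail to reject H0.


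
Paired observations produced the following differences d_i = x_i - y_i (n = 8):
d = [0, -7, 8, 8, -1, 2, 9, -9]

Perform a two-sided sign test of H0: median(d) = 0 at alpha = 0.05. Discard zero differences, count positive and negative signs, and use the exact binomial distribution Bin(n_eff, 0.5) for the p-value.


Step 1: Discard zero differences. Original n = 8; n_eff = number of nonzero differences = 7.
Nonzero differences (with sign): -7, +8, +8, -1, +2, +9, -9
Step 2: Count signs: positive = 4, negative = 3.
Step 3: Under H0: P(positive) = 0.5, so the number of positives S ~ Bin(7, 0.5).
Step 4: Two-sided exact p-value = sum of Bin(7,0.5) probabilities at or below the observed probability = 1.000000.
Step 5: alpha = 0.05. fail to reject H0.

n_eff = 7, pos = 4, neg = 3, p = 1.000000, fail to reject H0.


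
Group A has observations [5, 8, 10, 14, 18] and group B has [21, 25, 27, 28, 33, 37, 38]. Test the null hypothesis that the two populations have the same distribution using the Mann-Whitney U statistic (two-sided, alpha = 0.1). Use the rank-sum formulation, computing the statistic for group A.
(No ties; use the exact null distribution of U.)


Step 1: Combine and sort all 12 observations; assign midranks.
sorted (value, group): (5,X), (8,X), (10,X), (14,X), (18,X), (21,Y), (25,Y), (27,Y), (28,Y), (33,Y), (37,Y), (38,Y)
ranks: 5->1, 8->2, 10->3, 14->4, 18->5, 21->6, 25->7, 27->8, 28->9, 33->10, 37->11, 38->12
Step 2: Rank sum for X: R1 = 1 + 2 + 3 + 4 + 5 = 15.
Step 3: U_X = R1 - n1(n1+1)/2 = 15 - 5*6/2 = 15 - 15 = 0.
       U_Y = n1*n2 - U_X = 35 - 0 = 35.
Step 4: No ties, so the exact null distribution of U (based on enumerating the C(12,5) = 792 equally likely rank assignments) gives the two-sided p-value.
Step 5: p-value = 0.002525; compare to alpha = 0.1. reject H0.

U_X = 0, p = 0.002525, reject H0 at alpha = 0.1.


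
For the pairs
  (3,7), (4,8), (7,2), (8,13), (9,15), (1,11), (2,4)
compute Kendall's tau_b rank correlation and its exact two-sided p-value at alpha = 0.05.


Step 1: Enumerate the 21 unordered pairs (i,j) with i<j and classify each by sign(x_j-x_i) * sign(y_j-y_i).
  (1,2):dx=+1,dy=+1->C; (1,3):dx=+4,dy=-5->D; (1,4):dx=+5,dy=+6->C; (1,5):dx=+6,dy=+8->C
  (1,6):dx=-2,dy=+4->D; (1,7):dx=-1,dy=-3->C; (2,3):dx=+3,dy=-6->D; (2,4):dx=+4,dy=+5->C
  (2,5):dx=+5,dy=+7->C; (2,6):dx=-3,dy=+3->D; (2,7):dx=-2,dy=-4->C; (3,4):dx=+1,dy=+11->C
  (3,5):dx=+2,dy=+13->C; (3,6):dx=-6,dy=+9->D; (3,7):dx=-5,dy=+2->D; (4,5):dx=+1,dy=+2->C
  (4,6):dx=-7,dy=-2->C; (4,7):dx=-6,dy=-9->C; (5,6):dx=-8,dy=-4->C; (5,7):dx=-7,dy=-11->C
  (6,7):dx=+1,dy=-7->D
Step 2: C = 14, D = 7, total pairs = 21.
Step 3: tau = (C - D)/(n(n-1)/2) = (14 - 7)/21 = 0.333333.
Step 4: Exact two-sided p-value (enumerate n! = 5040 permutations of y under H0): p = 0.381349.
Step 5: alpha = 0.05. fail to reject H0.

tau_b = 0.3333 (C=14, D=7), p = 0.381349, fail to reject H0.


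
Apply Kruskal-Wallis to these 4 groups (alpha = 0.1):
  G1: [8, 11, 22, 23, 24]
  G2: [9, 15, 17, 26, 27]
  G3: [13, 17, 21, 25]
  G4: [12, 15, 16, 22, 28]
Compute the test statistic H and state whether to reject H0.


Step 1: Combine all N = 19 observations and assign midranks.
sorted (value, group, rank): (8,G1,1), (9,G2,2), (11,G1,3), (12,G4,4), (13,G3,5), (15,G2,6.5), (15,G4,6.5), (16,G4,8), (17,G2,9.5), (17,G3,9.5), (21,G3,11), (22,G1,12.5), (22,G4,12.5), (23,G1,14), (24,G1,15), (25,G3,16), (26,G2,17), (27,G2,18), (28,G4,19)
Step 2: Sum ranks within each group.
R_1 = 45.5 (n_1 = 5)
R_2 = 53 (n_2 = 5)
R_3 = 41.5 (n_3 = 4)
R_4 = 50 (n_4 = 5)
Step 3: H = 12/(N(N+1)) * sum(R_i^2/n_i) - 3(N+1)
     = 12/(19*20) * (45.5^2/5 + 53^2/5 + 41.5^2/4 + 50^2/5) - 3*20
     = 0.031579 * 1906.41 - 60
     = 0.202500.
Step 4: Ties present; correction factor C = 1 - 18/(19^3 - 19) = 0.997368. Corrected H = 0.202500 / 0.997368 = 0.203034.
Step 5: Under H0, H ~ chi^2(3); p-value = 0.977098.
Step 6: alpha = 0.1. fail to reject H0.

H = 0.2030, df = 3, p = 0.977098, fail to reject H0.


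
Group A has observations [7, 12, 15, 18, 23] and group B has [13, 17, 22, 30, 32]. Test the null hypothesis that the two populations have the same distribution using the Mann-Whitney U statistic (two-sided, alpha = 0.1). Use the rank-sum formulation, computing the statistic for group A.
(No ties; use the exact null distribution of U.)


Step 1: Combine and sort all 10 observations; assign midranks.
sorted (value, group): (7,X), (12,X), (13,Y), (15,X), (17,Y), (18,X), (22,Y), (23,X), (30,Y), (32,Y)
ranks: 7->1, 12->2, 13->3, 15->4, 17->5, 18->6, 22->7, 23->8, 30->9, 32->10
Step 2: Rank sum for X: R1 = 1 + 2 + 4 + 6 + 8 = 21.
Step 3: U_X = R1 - n1(n1+1)/2 = 21 - 5*6/2 = 21 - 15 = 6.
       U_Y = n1*n2 - U_X = 25 - 6 = 19.
Step 4: No ties, so the exact null distribution of U (based on enumerating the C(10,5) = 252 equally likely rank assignments) gives the two-sided p-value.
Step 5: p-value = 0.222222; compare to alpha = 0.1. fail to reject H0.

U_X = 6, p = 0.222222, fail to reject H0 at alpha = 0.1.
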